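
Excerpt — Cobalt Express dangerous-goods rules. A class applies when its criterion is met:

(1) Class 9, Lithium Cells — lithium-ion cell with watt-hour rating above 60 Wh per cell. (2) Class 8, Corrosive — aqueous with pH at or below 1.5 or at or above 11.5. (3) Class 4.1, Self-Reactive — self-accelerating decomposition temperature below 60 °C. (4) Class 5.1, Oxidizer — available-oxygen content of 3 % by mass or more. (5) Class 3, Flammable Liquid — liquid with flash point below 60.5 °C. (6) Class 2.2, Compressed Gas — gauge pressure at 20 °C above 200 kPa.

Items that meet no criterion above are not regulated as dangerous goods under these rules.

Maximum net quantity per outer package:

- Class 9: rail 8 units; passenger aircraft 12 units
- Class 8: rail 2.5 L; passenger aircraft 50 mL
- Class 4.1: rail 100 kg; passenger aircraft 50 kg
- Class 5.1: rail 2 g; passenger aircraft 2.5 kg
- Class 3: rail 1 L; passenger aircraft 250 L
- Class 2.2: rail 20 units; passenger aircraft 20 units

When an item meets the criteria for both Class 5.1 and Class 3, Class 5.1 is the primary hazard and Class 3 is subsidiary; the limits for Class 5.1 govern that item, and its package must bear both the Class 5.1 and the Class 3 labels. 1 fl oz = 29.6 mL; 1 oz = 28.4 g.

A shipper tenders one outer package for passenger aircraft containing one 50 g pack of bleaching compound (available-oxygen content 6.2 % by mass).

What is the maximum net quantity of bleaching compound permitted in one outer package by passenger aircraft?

With available-oxygen content 6.2 % by mass (≥ 3 % by mass), the bleaching compound falls in Class 5.1.
The passenger aircraft limit for Class 5.1 is 2.5 kg.

2.5 kg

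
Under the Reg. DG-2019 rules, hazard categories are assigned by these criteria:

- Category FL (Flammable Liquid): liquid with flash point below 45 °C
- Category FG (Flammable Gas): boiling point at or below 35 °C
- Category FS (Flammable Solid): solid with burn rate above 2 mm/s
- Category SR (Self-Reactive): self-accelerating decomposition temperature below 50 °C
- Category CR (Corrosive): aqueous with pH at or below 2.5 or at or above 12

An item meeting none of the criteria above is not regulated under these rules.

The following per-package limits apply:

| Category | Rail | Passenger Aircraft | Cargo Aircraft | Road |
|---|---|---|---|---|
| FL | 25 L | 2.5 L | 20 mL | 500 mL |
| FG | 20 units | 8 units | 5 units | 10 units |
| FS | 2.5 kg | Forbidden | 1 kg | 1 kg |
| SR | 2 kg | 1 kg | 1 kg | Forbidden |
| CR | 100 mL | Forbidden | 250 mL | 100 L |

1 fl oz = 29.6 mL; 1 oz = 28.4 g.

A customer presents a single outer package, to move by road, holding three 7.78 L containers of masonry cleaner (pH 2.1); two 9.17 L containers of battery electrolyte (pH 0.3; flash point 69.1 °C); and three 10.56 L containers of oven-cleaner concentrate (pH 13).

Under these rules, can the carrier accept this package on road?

With pH 2.1 (≤ 2.5), the masonry cleaner falls in Category CR.
pH 0.3 meets the Category CR criterion (Corrosive), so the battery electrolyte is Category CR.
The oven-cleaner concentrate has pH 13, which is ≥ 12, so it is Category CR (Corrosive).
Total Category CR: (three 7.78 L containers = 23.34 L) + (two 9.17 L containers = 18.34 L) + (three 10.56 L containers = 31.68 L) = 73.36 L.
73.36 L ≤ 100 L (road limit, Category CR) — within limit.

Yes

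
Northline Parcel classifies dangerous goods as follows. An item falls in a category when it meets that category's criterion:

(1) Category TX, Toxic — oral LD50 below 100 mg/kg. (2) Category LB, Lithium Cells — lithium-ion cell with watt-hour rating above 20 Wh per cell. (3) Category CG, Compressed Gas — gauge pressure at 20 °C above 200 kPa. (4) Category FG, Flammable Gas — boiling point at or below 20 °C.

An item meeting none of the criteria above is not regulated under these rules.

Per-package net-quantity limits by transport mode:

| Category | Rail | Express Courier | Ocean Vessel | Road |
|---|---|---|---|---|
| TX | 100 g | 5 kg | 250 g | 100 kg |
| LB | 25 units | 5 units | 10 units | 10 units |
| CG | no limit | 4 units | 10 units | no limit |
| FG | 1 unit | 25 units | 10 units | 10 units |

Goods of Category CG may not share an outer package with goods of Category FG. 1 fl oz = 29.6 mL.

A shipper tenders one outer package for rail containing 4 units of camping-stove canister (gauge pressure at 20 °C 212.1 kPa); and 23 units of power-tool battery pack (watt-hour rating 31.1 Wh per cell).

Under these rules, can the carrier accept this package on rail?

Yes

With gauge pressure at 20 °C 212.1 kPa (> 200 kPa), the camping-stove canister falls in Category CG.
Watt-hour rating 31.1 Wh per cell meets the Category LB criterion (Lithium Cells), so the power-tool battery pack is Category LB.
Category CG quantity: 4 units.
Category CG has no per-package limit by rail.
Category LB quantity: 23 units.
23 units is within the rail limit of 25 units for Category LB.
The segregation rule (Category CG with Category FG) does not apply to Category CG with Category LB.
Every hazard category is within its rail limit and no segregation rule is violated.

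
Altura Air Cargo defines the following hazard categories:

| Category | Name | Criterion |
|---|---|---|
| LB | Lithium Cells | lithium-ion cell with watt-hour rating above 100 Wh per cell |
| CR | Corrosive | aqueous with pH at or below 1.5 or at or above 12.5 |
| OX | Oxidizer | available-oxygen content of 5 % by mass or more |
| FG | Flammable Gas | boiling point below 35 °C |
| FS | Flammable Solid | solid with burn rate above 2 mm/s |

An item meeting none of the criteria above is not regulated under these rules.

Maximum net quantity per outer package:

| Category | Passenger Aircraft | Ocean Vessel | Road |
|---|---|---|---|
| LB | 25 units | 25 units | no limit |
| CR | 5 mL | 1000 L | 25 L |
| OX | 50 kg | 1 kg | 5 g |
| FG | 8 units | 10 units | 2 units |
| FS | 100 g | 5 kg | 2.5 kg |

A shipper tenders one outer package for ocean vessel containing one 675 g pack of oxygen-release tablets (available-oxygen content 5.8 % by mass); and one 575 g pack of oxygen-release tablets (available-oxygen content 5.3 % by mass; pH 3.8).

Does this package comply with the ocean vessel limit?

The oxygen-release tablets have available-oxygen content 5.8 % by mass, which is ≥ 5 % by mass, so they are Category OX (Oxidizer).
Available-oxygen content 5.3 % by mass meets the Category OX criterion (Oxidizer), so the oxygen-release tablets are Category OX.
Total Category OX: 675 g + 575 g = 1.25 kg.
1.25 kg > 1 kg (ocean vessel limit, Category OX) — over the limit.

No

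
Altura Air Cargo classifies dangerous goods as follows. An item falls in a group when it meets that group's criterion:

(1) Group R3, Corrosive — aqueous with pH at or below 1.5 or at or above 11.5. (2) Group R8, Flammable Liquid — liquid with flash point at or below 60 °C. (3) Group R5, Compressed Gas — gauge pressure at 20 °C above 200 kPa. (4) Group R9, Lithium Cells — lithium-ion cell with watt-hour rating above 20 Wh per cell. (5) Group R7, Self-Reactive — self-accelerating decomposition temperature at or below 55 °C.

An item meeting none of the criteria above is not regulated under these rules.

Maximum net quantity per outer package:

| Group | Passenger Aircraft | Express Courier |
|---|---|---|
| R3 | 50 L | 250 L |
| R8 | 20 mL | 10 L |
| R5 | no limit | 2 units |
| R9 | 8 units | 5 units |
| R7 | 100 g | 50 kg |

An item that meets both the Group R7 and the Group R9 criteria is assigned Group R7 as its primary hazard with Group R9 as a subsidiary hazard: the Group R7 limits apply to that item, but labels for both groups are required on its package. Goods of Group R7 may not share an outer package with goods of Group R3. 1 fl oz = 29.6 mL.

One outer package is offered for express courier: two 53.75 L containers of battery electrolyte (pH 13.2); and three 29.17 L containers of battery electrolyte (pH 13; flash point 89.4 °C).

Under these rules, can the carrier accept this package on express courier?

The battery electrolyte has pH 13.2, which is ≥ 11.5, so it is Group R3 (Corrosive).
The battery electrolyte has pH 13, which is ≥ 11.5, so it is Group R3 (Corrosive).
Total Group R3: (two 53.75 L containers = 107.5 L) + (three 29.17 L containers = 87.51 L) = 195.01 L.
195.01 L ≤ 250 L (express courier limit, Group R3) — within limit.

Yes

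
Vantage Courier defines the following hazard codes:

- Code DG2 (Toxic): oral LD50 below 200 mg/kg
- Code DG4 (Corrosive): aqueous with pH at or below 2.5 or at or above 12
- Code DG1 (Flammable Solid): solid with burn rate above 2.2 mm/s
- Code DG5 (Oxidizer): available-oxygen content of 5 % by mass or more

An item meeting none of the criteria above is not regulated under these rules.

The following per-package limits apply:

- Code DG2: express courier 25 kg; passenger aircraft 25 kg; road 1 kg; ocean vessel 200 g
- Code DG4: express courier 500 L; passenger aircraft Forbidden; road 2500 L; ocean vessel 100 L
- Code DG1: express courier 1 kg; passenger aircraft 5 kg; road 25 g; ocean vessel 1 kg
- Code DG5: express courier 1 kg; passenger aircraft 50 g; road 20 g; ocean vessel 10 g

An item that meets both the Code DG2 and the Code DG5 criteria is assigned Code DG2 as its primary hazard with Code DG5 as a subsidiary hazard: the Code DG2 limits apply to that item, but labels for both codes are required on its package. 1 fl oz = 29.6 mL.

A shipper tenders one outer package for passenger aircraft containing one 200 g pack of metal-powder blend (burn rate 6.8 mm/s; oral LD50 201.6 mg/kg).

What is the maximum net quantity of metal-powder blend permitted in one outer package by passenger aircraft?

5 kg

Burn rate 6.8 mm/s meets the Code DG1 criterion (Flammable Solid), so the metal-powder blend is Code DG1.
The passenger aircraft limit for Code DG1 is 5 kg.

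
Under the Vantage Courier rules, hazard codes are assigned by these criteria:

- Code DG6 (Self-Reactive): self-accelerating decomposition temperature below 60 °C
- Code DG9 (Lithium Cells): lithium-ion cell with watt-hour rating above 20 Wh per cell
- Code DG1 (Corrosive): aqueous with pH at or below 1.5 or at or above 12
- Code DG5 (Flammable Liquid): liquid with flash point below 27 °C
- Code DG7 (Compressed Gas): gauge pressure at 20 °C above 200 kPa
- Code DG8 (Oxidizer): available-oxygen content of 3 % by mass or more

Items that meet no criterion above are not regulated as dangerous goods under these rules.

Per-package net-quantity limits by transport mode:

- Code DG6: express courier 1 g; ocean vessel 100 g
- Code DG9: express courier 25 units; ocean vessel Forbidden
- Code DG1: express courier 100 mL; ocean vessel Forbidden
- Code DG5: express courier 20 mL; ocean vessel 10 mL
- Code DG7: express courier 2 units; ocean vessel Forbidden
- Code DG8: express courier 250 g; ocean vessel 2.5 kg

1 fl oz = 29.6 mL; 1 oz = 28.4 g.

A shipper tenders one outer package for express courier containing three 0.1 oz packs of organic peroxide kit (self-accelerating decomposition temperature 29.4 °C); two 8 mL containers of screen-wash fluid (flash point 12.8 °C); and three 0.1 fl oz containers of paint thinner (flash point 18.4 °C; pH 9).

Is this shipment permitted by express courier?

No

The organic peroxide kit has self-accelerating decomposition temperature 29.4 °C, which is < 60 °C, so it is Code DG6 (Self-Reactive).
Screen-wash fluid: flash point 12.8 °C < 27 °C → Code DG5 (Flammable Liquid).
Flash point 18.4 °C meets the Code DG5 criterion (Flammable Liquid), so the paint thinner is Code DG5.
Total Code DG5: (two 8 mL containers = 16 mL) + (three 0.1 fl oz containers = 8.88 mL) = 24.88 mL.
24.88 mL exceeds the express courier limit of 20 mL for Code DG5.
Code DG6 quantity: three 0.1 oz packs = 8.52 g.
8.52 g exceeds the express courier limit of 1 g for Code DG6.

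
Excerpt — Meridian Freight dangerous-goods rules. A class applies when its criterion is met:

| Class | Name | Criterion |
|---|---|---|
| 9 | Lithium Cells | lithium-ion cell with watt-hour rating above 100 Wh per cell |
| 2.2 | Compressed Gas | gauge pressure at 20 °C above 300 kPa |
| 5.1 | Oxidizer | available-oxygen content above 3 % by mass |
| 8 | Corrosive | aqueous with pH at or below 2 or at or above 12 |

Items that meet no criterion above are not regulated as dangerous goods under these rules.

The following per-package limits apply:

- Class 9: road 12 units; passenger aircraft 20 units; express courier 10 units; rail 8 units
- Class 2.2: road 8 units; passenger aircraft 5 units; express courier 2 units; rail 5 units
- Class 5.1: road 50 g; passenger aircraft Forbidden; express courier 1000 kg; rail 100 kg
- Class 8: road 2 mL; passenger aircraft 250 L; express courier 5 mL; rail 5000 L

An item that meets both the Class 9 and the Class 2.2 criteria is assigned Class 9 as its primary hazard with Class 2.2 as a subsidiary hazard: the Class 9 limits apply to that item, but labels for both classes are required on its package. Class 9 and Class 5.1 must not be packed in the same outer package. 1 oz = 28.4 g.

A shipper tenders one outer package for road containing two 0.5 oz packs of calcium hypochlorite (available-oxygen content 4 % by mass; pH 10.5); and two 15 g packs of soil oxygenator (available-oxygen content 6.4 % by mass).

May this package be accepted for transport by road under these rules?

With available-oxygen content 4 % by mass (> 3 % by mass), the calcium hypochlorite falls in Class 5.1.
With available-oxygen content 6.4 % by mass (> 3 % by mass), the soil oxygenator falls in Class 5.1.
Class 5.1 net quantity: (two 0.5 oz packs = 28.4 g) + (two 15 g packs = 30 g) = 58.4 g.
That exceeds the Class 5.1 road limit of 50 g.

No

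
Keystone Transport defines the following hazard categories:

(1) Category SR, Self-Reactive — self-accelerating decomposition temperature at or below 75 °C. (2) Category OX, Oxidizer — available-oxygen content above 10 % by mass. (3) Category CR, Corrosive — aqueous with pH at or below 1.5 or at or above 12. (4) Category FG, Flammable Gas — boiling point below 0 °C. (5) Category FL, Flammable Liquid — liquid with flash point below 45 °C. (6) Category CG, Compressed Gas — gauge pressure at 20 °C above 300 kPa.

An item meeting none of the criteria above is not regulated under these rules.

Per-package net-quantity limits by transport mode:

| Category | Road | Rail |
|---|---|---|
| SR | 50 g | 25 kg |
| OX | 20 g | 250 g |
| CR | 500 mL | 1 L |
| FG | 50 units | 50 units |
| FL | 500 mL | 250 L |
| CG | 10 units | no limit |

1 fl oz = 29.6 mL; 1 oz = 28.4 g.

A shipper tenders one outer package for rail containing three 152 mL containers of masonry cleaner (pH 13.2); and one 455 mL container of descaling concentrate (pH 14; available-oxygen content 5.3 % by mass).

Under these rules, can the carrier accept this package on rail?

Yes

Masonry cleaner: pH 13.2 ≥ 12 → Category CR (Corrosive).
The descaling concentrate has pH 14, which is ≥ 12, so it is Category CR (Corrosive).
Total Category CR: (three 152 mL containers = 456 mL) + 455 mL = 911 mL.
911 mL is within the rail limit of 1 L for Category CR.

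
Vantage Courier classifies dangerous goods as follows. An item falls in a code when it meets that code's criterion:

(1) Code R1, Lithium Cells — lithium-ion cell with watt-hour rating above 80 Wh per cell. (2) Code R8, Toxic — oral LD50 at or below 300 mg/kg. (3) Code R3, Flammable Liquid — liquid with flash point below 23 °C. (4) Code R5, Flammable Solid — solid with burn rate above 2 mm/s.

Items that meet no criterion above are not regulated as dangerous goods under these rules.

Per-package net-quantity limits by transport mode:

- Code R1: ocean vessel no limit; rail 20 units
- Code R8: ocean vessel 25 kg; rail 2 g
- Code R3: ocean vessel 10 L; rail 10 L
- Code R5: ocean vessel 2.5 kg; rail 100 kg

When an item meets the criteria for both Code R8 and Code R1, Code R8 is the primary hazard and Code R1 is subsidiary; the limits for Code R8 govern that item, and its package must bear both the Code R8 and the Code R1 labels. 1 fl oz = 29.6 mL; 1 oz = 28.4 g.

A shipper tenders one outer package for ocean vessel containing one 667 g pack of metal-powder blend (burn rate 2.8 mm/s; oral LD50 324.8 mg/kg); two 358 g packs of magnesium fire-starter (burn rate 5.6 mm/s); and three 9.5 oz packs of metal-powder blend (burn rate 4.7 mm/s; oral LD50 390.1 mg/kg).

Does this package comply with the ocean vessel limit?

Yes

The metal-powder blend has burn rate 2.8 mm/s, which is > 2 mm/s, so it is Code R5 (Flammable Solid).
The magnesium fire-starter has burn rate 5.6 mm/s, which is > 2 mm/s, so it is Code R5 (Flammable Solid).
Burn rate 4.7 mm/s meets the Code R5 criterion (Flammable Solid), so the metal-powder blend is Code R5.
Total Code R5: 667 g + (two 358 g packs = 716 g) + (three 9.5 oz packs = 809.4 g) = 2192.4 g.
That is within the Code R5 ocean vessel limit of 2.5 kg.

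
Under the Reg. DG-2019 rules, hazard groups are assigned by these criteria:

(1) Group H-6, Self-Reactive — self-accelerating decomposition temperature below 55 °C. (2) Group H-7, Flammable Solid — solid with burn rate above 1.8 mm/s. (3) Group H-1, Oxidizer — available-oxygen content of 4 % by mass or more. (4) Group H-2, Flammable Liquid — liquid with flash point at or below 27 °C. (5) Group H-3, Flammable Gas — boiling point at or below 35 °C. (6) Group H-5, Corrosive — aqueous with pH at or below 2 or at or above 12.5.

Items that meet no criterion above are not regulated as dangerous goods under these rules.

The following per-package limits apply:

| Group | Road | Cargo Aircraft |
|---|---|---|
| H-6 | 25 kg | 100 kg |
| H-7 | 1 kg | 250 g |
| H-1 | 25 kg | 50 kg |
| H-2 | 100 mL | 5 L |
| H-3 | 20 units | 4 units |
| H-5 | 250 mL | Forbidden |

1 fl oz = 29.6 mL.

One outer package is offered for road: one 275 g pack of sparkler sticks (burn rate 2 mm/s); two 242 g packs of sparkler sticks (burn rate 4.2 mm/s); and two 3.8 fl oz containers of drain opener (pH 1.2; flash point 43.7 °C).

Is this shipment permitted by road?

Yes

Sparkler sticks: burn rate 2 mm/s > 1.8 mm/s → Group H-7 (Flammable Solid).
With burn rate 4.2 mm/s (> 1.8 mm/s), the sparkler sticks fall in Group H-7.
pH 1.2 meets the Group H-5 criterion (Corrosive), so the drain opener is Group H-5.
Total Group H-7: 275 g + (two 242 g packs = 484 g) = 759 g.
759 g is within the road limit of 1 kg for Group H-7.
Group H-5 quantity: two 3.8 fl oz containers = 224.96 mL.
224.96 mL is within the road limit of 250 mL for Group H-5.
Every hazard group is within its road limit and no segregation rule is violated.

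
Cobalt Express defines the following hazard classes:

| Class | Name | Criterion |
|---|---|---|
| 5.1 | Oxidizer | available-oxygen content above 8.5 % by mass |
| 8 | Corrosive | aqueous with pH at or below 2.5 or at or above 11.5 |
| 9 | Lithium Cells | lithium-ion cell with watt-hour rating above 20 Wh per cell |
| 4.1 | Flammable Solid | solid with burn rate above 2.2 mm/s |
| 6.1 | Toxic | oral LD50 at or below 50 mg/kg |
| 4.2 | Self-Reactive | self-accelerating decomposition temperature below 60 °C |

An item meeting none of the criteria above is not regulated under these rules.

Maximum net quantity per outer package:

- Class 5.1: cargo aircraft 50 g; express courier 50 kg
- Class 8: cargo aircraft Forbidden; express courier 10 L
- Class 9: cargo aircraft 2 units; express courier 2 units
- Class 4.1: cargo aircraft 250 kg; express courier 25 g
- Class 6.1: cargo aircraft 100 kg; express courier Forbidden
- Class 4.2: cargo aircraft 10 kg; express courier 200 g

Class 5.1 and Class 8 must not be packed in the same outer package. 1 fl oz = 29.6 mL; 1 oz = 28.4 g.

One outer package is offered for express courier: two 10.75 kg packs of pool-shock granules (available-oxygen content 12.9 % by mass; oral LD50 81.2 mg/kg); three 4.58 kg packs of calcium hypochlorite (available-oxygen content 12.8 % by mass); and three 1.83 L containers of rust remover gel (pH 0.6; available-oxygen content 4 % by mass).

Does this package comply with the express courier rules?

No

Available-oxygen content 12.9 % by mass meets the Class 5.1 criterion (Oxidizer), so the pool-shock granules are Class 5.1.
Calcium hypochlorite: available-oxygen content 12.8 % by mass > 8.5 % by mass → Class 5.1 (Oxidizer).
The rust remover gel has pH 0.6, which is ≤ 2.5, so it is Class 8 (Corrosive).
Class 5.1 net quantity: (two 10.75 kg packs = 21.5 kg) + (three 4.58 kg packs = 13.74 kg) = 35.24 kg.
35.24 kg ≤ 50 kg (express courier limit, Class 5.1) — within limit.
Class 8 quantity: three 1.83 L containers = 5.49 L.
5.49 L ≤ 10 L (express courier limit, Class 8) — within limit.
Class 5.1 and Class 8 may not share an outer package.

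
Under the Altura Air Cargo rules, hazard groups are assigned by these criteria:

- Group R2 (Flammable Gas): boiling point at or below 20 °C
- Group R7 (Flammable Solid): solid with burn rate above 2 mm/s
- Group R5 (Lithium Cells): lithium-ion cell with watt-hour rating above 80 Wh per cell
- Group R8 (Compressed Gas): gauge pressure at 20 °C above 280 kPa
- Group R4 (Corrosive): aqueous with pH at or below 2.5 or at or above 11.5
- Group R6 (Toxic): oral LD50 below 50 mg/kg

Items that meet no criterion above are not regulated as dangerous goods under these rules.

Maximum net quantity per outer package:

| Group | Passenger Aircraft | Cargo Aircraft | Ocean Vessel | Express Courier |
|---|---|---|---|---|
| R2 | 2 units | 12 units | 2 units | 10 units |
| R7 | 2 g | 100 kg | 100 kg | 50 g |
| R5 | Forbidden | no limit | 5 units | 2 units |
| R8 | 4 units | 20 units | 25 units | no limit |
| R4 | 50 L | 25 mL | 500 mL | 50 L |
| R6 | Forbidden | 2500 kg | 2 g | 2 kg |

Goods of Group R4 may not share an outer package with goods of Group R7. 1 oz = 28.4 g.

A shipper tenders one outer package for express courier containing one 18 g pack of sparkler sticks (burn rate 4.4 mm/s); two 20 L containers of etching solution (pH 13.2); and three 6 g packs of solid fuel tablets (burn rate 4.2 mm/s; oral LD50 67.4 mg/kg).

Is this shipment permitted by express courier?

With burn rate 4.4 mm/s (> 2 mm/s), the sparkler sticks fall in Group R7.
pH 13.2 meets the Group R4 criterion (Corrosive), so the etching solution is Group R4.
The solid fuel tablets have burn rate 4.2 mm/s, which is > 2 mm/s, so they are Group R7 (Flammable Solid).
Group R4 quantity: two 20 L containers = 40 L.
40 L ≤ 50 L (express courier limit, Group R4) — within limit.
Group R7 net quantity: 18 g + (three 6 g packs = 18 g) = 36 g.
36 g ≤ 50 g (express courier limit, Group R7) — within limit.
Group R4 and Group R7 may not share an outer package.

No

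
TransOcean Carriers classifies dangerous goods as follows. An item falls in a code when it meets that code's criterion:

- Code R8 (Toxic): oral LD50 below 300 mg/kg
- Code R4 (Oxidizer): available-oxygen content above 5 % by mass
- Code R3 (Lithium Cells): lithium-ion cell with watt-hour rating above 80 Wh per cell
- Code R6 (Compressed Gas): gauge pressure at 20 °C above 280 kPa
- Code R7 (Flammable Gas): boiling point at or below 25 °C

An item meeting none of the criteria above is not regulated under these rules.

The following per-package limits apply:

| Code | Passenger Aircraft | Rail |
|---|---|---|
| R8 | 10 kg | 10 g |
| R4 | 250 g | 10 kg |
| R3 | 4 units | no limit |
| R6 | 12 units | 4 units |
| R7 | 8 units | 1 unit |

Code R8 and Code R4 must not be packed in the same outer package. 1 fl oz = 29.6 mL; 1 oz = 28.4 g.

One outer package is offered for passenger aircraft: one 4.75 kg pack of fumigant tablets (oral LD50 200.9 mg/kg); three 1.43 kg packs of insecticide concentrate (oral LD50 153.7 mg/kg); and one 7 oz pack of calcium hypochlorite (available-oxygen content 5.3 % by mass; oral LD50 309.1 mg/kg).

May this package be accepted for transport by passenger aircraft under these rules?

No

The fumigant tablets have oral LD50 200.9 mg/kg, which is < 300 mg/kg, so they are Code R8 (Toxic).
Oral LD50 153.7 mg/kg meets the Code R8 criterion (Toxic), so the insecticide concentrate is Code R8.
Calcium hypochlorite: available-oxygen content 5.3 % by mass > 5 % by mass → Code R4 (Oxidizer).
Total Code R8: 4.75 kg + (three 1.43 kg packs = 4.29 kg) = 9.04 kg.
9.04 kg ≤ 10 kg (passenger aircraft limit, Code R8) — within limit.
Code R4 quantity: one 7 oz pack = 198.8 g.
That is within the Code R4 passenger aircraft limit of 250 g.
Code R8 and Code R4 may not share an outer package.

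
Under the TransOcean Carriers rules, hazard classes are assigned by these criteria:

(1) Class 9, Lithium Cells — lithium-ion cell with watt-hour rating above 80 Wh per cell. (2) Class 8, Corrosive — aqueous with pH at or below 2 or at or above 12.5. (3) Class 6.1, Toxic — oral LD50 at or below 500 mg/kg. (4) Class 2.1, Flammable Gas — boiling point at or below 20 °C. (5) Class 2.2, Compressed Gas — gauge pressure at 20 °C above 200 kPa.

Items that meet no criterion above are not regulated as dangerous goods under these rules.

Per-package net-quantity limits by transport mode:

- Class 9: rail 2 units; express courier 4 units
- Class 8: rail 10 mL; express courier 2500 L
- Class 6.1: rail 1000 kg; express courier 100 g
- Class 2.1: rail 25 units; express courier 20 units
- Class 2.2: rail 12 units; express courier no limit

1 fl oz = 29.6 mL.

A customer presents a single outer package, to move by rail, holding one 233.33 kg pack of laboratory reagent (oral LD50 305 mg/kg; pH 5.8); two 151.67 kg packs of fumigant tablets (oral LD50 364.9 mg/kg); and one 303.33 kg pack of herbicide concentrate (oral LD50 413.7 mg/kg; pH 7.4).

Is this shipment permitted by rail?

Yes

Laboratory reagent: oral LD50 305 mg/kg ≤ 500 mg/kg → Class 6.1 (Toxic).
Fumigant tablets: oral LD50 364.9 mg/kg ≤ 500 mg/kg → Class 6.1 (Toxic).
Herbicide concentrate: oral LD50 413.7 mg/kg ≤ 500 mg/kg → Class 6.1 (Toxic).
Class 6.1 net quantity: 233.33 kg + (two 151.67 kg packs = 303.34 kg) + 303.33 kg = 840 kg.
840 kg is within the rail limit of 1000 kg for Class 6.1.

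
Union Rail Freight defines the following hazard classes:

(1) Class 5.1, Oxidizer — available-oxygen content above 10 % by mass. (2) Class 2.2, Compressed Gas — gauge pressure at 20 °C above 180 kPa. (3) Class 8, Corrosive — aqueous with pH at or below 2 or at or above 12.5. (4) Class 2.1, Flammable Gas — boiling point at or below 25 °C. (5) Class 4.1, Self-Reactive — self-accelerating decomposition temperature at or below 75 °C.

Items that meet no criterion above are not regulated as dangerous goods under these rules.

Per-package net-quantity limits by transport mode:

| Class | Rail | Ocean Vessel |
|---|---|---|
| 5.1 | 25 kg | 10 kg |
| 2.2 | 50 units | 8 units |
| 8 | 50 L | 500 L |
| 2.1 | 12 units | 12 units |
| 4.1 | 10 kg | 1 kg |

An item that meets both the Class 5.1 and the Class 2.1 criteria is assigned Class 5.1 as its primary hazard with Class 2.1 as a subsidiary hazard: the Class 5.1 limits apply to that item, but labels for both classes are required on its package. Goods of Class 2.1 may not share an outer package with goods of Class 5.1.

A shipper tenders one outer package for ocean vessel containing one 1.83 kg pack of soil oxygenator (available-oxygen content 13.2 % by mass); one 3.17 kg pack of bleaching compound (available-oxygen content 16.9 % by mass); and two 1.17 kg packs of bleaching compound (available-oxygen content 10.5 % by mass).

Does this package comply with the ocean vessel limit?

Available-oxygen content 13.2 % by mass meets the Class 5.1 criterion (Oxidizer), so the soil oxygenator is Class 5.1.
The bleaching compound has available-oxygen content 16.9 % by mass, which is > 10 % by mass, so it is Class 5.1 (Oxidizer).
With available-oxygen content 10.5 % by mass (> 10 % by mass), the bleaching compound falls in Class 5.1.
Total Class 5.1: 1.83 kg + 3.17 kg + (two 1.17 kg packs = 2.34 kg) = 7.34 kg.
7.34 kg ≤ 10 kg (ocean vessel limit, Class 5.1) — within limit.

Yes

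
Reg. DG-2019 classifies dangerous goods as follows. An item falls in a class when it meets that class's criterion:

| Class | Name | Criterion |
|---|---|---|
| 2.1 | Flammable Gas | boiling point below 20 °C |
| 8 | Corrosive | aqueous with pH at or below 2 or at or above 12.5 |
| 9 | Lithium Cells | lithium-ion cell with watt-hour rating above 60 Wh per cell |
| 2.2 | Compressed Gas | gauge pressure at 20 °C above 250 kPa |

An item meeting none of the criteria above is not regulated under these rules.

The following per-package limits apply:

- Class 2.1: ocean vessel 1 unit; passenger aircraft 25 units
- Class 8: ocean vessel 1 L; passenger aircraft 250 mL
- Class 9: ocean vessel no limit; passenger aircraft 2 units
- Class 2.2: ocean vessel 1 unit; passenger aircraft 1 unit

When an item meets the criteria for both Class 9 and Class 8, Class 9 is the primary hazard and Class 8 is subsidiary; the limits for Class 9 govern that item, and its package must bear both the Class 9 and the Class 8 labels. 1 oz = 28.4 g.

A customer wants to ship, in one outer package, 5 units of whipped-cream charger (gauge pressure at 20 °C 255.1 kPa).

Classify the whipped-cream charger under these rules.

With gauge pressure at 20 °C 255.1 kPa (> 250 kPa), the whipped-cream charger falls in Class 2.2.

Class 2.2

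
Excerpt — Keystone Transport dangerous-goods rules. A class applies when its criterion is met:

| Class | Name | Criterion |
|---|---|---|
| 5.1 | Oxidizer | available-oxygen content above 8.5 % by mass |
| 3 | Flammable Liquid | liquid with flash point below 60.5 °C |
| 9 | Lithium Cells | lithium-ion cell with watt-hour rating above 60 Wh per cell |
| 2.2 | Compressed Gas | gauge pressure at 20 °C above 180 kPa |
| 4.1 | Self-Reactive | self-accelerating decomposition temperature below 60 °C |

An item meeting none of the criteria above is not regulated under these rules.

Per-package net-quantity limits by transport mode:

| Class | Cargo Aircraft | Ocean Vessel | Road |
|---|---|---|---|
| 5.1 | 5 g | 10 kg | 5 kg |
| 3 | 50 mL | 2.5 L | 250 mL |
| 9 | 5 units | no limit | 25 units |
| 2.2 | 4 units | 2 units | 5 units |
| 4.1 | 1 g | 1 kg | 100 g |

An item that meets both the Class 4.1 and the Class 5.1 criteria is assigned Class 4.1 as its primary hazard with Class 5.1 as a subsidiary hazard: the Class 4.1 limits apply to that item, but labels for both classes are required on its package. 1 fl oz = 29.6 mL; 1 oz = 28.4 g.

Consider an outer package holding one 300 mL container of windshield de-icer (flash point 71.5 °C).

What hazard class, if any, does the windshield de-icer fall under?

Not regulated

flash point 71.5 °C is not below 60.5 °C, so Class 3 does not apply.
No criterion is met, so the item is not regulated.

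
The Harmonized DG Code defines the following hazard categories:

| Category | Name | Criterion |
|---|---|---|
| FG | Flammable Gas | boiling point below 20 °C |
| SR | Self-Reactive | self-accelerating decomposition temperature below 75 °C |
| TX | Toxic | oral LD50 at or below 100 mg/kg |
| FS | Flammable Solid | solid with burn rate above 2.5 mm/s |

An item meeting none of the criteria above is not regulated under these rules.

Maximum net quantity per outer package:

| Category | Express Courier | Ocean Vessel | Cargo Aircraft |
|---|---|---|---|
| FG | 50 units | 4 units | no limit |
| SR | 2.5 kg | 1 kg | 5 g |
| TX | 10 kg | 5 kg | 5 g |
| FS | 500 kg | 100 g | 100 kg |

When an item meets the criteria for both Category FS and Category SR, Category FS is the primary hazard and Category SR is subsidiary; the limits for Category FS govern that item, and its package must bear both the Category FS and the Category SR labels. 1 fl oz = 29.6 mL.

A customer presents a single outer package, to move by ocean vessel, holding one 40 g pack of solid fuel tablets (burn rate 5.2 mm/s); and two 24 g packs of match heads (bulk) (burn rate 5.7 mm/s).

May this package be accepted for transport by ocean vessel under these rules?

Solid fuel tablets: burn rate 5.2 mm/s > 2.5 mm/s → Category FS (Flammable Solid).
Burn rate 5.7 mm/s meets the Category FS criterion (Flammable Solid), so the match heads (bulk) are Category FS.
Category FS net quantity: 40 g + (two 24 g packs = 48 g) = 88 g.
88 g ≤ 100 g (ocean vessel limit, Category FS) — within limit.

Yes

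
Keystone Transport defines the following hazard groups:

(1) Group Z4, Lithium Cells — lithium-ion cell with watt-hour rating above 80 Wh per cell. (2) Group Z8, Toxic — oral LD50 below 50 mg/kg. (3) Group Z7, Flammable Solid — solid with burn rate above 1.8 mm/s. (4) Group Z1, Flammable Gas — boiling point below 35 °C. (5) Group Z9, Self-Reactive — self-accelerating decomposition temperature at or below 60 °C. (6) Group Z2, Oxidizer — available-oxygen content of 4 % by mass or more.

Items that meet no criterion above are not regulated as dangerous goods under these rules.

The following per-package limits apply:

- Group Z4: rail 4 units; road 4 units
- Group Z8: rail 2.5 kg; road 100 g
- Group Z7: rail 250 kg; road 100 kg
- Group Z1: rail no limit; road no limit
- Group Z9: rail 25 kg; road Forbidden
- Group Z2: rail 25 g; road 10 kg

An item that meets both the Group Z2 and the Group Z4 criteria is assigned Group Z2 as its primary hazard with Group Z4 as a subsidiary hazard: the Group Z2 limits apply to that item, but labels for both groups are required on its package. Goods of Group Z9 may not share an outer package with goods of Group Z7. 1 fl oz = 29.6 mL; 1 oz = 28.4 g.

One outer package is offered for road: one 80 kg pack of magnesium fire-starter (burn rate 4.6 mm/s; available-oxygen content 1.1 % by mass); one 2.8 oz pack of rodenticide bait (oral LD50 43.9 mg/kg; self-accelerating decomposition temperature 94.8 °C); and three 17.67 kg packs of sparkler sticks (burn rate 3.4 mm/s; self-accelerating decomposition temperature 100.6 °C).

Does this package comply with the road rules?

With burn rate 4.6 mm/s (> 1.8 mm/s), the magnesium fire-starter falls in Group Z7.
With oral LD50 43.9 mg/kg (< 50 mg/kg), the rodenticide bait falls in Group Z8.
Burn rate 3.4 mm/s meets the Group Z7 criterion (Flammable Solid), so the sparkler sticks are Group Z7.
Group Z7 net quantity: 80 kg + (three 17.67 kg packs = 53.01 kg) = 133.01 kg.
133.01 kg > 100 kg (road limit, Group Z7) — over the limit.
Group Z8 quantity: one 2.8 oz pack = 79.52 g.
79.52 g ≤ 100 g (road limit, Group Z8) — within limit.
The segregation rule (Group Z9 with Group Z7) does not apply to Group Z7 with Group Z8.

No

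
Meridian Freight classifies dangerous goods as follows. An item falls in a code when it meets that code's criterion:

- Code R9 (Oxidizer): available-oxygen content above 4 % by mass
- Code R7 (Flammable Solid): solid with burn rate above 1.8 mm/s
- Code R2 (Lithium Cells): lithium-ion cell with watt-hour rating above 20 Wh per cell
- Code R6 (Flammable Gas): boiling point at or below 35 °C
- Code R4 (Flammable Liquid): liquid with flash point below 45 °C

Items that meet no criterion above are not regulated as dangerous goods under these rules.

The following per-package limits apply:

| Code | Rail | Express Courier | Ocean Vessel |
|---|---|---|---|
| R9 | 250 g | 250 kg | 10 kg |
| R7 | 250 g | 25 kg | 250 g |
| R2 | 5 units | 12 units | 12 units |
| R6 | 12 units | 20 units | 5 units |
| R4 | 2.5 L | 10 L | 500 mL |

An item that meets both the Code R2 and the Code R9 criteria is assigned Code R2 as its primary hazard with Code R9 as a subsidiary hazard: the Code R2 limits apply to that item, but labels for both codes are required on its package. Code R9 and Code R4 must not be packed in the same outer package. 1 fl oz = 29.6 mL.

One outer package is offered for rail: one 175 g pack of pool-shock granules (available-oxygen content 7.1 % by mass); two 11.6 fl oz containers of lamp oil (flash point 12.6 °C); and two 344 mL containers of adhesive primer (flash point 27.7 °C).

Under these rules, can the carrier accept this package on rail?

The pool-shock granules have available-oxygen content 7.1 % by mass, which is > 4 % by mass, so they are Code R9 (Oxidizer).
With flash point 12.6 °C (< 45 °C), the lamp oil falls in Code R4.
Adhesive primer: flash point 27.7 °C < 45 °C → Code R4 (Flammable Liquid).
Code R9 quantity: 175 g.
That is within the Code R9 rail limit of 250 g.
Code R4 net quantity: (two 11.6 fl oz containers = 686.72 mL) + (two 344 mL containers = 688 mL) = 1374.72 mL.
1374.72 mL is within the rail limit of 2.5 L for Code R4.
Code R9 and Code R4 may not share an outer package.

No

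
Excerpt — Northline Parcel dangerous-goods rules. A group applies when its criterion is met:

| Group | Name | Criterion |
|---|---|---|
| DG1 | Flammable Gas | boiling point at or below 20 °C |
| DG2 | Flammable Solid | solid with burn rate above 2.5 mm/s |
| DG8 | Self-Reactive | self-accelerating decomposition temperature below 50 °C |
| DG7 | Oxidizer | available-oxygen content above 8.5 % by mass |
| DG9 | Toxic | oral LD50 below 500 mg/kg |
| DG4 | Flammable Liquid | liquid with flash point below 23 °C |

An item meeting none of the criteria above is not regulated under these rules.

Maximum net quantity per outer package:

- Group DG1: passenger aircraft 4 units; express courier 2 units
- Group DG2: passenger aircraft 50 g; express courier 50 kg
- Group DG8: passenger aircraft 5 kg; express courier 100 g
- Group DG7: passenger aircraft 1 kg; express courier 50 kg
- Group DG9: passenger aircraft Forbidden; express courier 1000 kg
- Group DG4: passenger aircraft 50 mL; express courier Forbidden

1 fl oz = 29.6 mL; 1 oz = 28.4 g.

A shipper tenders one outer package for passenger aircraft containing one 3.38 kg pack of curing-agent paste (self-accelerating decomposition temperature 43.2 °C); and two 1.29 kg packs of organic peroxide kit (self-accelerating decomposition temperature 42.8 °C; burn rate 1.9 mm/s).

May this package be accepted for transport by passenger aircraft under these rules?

Curing-agent paste: self-accelerating decomposition temperature 43.2 °C < 50 °C → Group DG8 (Self-Reactive).
Organic peroxide kit: self-accelerating decomposition temperature 42.8 °C < 50 °C → Group DG8 (Self-Reactive).
Group DG8 net quantity: 3.38 kg + (two 1.29 kg packs = 2.58 kg) = 5.96 kg.
5.96 kg > 5 kg (passenger aircraft limit, Group DG8) — over the limit.

No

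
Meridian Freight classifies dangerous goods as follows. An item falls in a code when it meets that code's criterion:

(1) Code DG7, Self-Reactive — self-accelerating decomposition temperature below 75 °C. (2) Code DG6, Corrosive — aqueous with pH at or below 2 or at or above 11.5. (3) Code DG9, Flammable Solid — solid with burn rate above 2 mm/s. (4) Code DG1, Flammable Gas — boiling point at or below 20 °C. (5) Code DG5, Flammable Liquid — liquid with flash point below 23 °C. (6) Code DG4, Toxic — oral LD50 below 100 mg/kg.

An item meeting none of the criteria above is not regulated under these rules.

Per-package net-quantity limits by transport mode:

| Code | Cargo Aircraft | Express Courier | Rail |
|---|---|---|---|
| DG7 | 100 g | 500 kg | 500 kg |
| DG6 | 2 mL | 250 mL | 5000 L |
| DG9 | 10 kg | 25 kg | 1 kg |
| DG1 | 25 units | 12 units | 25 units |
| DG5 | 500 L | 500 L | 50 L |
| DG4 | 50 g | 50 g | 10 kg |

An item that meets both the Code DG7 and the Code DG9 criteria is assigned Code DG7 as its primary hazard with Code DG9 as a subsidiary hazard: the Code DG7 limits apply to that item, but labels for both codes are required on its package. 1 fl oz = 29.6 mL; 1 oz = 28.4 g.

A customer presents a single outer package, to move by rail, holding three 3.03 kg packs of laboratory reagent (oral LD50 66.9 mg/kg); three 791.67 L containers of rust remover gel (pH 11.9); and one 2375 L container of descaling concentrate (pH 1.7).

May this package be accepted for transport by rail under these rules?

Yes

The laboratory reagent has oral LD50 66.9 mg/kg, which is < 100 mg/kg, so it is Code DG4 (Toxic).
The rust remover gel has pH 11.9, which is ≥ 11.5, so it is Code DG6 (Corrosive).
pH 1.7 meets the Code DG6 criterion (Corrosive), so the descaling concentrate is Code DG6.
Total Code DG6: (three 791.67 L containers = 2375.01 L) + 2375 L = 4750.01 L.
4750.01 L is within the rail limit of 5000 L for Code DG6.
Code DG4 quantity: three 3.03 kg packs = 9.09 kg.
That is within the Code DG4 rail limit of 10 kg.
Every hazard code is within its rail limit and no segregation rule is violated.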